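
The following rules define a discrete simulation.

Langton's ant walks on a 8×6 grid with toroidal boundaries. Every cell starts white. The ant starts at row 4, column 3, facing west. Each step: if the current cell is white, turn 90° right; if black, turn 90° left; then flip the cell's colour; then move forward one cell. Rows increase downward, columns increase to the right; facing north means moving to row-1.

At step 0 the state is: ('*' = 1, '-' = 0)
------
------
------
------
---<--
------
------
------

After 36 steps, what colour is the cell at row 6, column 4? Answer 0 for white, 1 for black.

0

k=0  ------
------
------
------
---<--
------
------
------
k=1  ------
------
------
---^--
---*--
------
------
------
k=2  ------
------
------
---*>-
---*--
------
------
------
k=3  ------
------
------
---**-
---*v-
------
------
------
k=4  ------
------
------
---**-
---<*-
------
------
------
k=5  ------
------
------
---**-
----*-
---v--
------
------
k=6  ------
------
------
---**-
----*-
--<*--
------
------
k=7  ------
------
------
---**-
--^-*-
--**--
------
------
k=8  ------
------
------
---**-
--*>*-
--**--
------
------
k=9  ------
------
------
---**-
--***-
--*v--
------
------
k=10  ------
------
------
---**-
--***-
--*->-
------
------
k=11  ------
------
------
---**-
--***-
--*-*-
----v-
------
k=12  ------
------
------
---**-
--***-
--*-*-
---<*-
------
k=13  ------
------
------
---**-
--***-
--*^*-
---**-
------
k=14  ------
------
------
---**-
--***-
--**>-
---**-
------
k=15  ------
------
------
---**-
--**^-
--**--
---**-
------
k=16  ------
------
------
---**-
--*<--
--**--
---**-
------
k=17  ------
------
------
---**-
--*---
--*v--
---**-
------
k=18  ------
------
------
---**-
--*---
--*->-
---**-
------
k=19  ------
------
------
---**-
--*---
--*-*-
---*v-
------
k=20  ------
------
------
---**-
--*---
--*-*-
---*->
------
k=21  ------
------
------
---**-
--*---
--*-*-
---*-*
-----v
k=22  ------
------
------
---**-
--*---
--*-*-
---*-*
----<*
k=23  ------
------
------
---**-
--*---
--*-*-
---*^*
----**
k=24  ------
------
------
---**-
--*---
--*-*-
---**>
----**
k=25  ------
------
------
---**-
--*---
--*-*^
---**-
----**
k=26  ------
------
------
---**-
--*---
>-*-**
---**-
----**
k=27  ------
------
------
---**-
--*---
*-*-**
v--**-
----**
k=28  ------
------
------
---**-
--*---
*-*-**
*--**<
----**
k=29  ------
------
------
---**-
--*---
*-*-*^
*--***
----**
k=30  ------
------
------
---**-
--*---
*-*-<-
*--***
----**
k=31  ------
------
------
---**-
--*---
*-*---
*--*v*
----**
k=32  ------
------
------
---**-
--*---
*-*---
*--*->
----**
k=33  ------
------
------
---**-
--*---
*-*--^
*--*--
----**
k=34  ------
------
------
---**-
--*---
>-*--*
*--*--
----**
k=35  ------
------
------
---**-
^-*---
--*--*
*--*--
----**
k=36  ------
------
------
---**-
*>*---
--*--*
*--*--
----**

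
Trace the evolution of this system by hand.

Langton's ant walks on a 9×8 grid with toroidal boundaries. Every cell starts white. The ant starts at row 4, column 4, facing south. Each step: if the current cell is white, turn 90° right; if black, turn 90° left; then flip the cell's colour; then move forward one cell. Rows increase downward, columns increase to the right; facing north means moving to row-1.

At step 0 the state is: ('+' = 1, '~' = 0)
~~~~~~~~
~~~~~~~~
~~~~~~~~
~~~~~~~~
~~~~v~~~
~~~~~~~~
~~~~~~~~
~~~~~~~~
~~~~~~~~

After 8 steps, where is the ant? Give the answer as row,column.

0) ~~~~~~~~
~~~~~~~~
~~~~~~~~
~~~~~~~~
~~~~v~~~
~~~~~~~~
~~~~~~~~
~~~~~~~~
~~~~~~~~
1) ~~~~~~~~
~~~~~~~~
~~~~~~~~
~~~~~~~~
~~~<+~~~
~~~~~~~~
~~~~~~~~
~~~~~~~~
~~~~~~~~
2) ~~~~~~~~
~~~~~~~~
~~~~~~~~
~~~^~~~~
~~~++~~~
~~~~~~~~
~~~~~~~~
~~~~~~~~
~~~~~~~~
3) ~~~~~~~~
~~~~~~~~
~~~~~~~~
~~~+>~~~
~~~++~~~
~~~~~~~~
~~~~~~~~
~~~~~~~~
~~~~~~~~
4) ~~~~~~~~
~~~~~~~~
~~~~~~~~
~~~++~~~
~~~+v~~~
~~~~~~~~
~~~~~~~~
~~~~~~~~
~~~~~~~~
5) ~~~~~~~~
~~~~~~~~
~~~~~~~~
~~~++~~~
~~~+~>~~
~~~~~~~~
~~~~~~~~
~~~~~~~~
~~~~~~~~
6) ~~~~~~~~
~~~~~~~~
~~~~~~~~
~~~++~~~
~~~+~+~~
~~~~~v~~
~~~~~~~~
~~~~~~~~
~~~~~~~~
7) ~~~~~~~~
~~~~~~~~
~~~~~~~~
~~~++~~~
~~~+~+~~
~~~~<+~~
~~~~~~~~
~~~~~~~~
~~~~~~~~
8) ~~~~~~~~
~~~~~~~~
~~~~~~~~
~~~++~~~
~~~+^+~~
~~~~++~~
~~~~~~~~
~~~~~~~~
~~~~~~~~

4,4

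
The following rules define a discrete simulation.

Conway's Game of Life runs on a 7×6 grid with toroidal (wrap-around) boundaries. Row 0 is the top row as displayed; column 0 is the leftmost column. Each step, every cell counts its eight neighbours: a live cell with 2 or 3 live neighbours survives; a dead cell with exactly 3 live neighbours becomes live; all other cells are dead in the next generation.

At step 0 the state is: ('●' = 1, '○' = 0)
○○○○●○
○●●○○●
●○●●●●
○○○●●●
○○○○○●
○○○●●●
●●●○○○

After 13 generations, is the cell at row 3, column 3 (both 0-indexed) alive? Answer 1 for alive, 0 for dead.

[0] ○○○○●○
○●●○○●
●○●●●●
○○○●●●
○○○○○●
○○○●●●
●●●○○○
[1] ○○○●○●
○●●○○○
○○○○○○
○○●○○○
●○○○○○
○●●●●●
●●●○○○
[2] ○○○●○○
○○●○○○
○●●○○○
○○○○○○
●○○○●●
○○○●●●
○○○○○○
[3] ○○○○○○
○●●●○○
○●●○○○
●●○○○●
●○○●○○
●○○●○○
○○○●○○
[4] ○○○●○○
○●○●○○
○○○●○○
○○○○○●
○○●○●○
○○●●●○
○○○○○○
[5] ○○●○○○
○○○●●○
○○●○●○
○○○●●○
○○●○●●
○○●○●○
○○●○●○
[6] ○○●○●○
○○●○●○
○○●○○●
○○●○○○
○○●○○●
○●●○●○
○●●○○○
[7] ○○●○○○
○●●○●●
○●●○○○
○●●●○○
○○●○○○
●○○○○○
○○○○○○
[8] ○●●●○○
●○○○○○
○○○○●○
○○○●○○
○○●●○○
○○○○○○
○○○○○○
[9] ○●●○○○
○●●●○○
○○○○○○
○○●●●○
○○●●○○
○○○○○○
○○●○○○
[10] ○○○○○○
○●○●○○
○●○○●○
○○●○●○
○○●○●○
○○●●○○
○●●○○○
[11] ○●○○○○
○○●○○○
○●○○●○
○●●○●●
○●●○●○
○○○○○○
○●●●○○
[12] ○●○●○○
○●●○○○
●●○○●●
○○○○●●
●●●○●●
○○○○○○
○●●○○○
[13] ●○○●○○
○○○●●●
○●●●●○
○○●○○○
●●○●●○
○○○●○●
○●●○○○

0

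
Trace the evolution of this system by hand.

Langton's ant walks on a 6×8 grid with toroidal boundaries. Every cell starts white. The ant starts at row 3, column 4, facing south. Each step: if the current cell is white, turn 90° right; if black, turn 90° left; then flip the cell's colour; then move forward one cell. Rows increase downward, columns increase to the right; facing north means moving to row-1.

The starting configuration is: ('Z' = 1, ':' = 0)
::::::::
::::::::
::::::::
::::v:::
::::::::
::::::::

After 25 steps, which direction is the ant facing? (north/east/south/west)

gen 0: ::::::::
::::::::
::::::::
::::v:::
::::::::
::::::::
gen 1: ::::::::
::::::::
::::::::
:::<Z:::
::::::::
::::::::
gen 2: ::::::::
::::::::
:::^::::
:::ZZ:::
::::::::
::::::::
gen 3: ::::::::
::::::::
:::Z>:::
:::ZZ:::
::::::::
::::::::
gen 4: ::::::::
::::::::
:::ZZ:::
:::Zv:::
::::::::
::::::::
gen 5: ::::::::
::::::::
:::ZZ:::
:::Z:>::
::::::::
::::::::
gen 6: ::::::::
::::::::
:::ZZ:::
:::Z:Z::
:::::v::
::::::::
gen 7: ::::::::
::::::::
:::ZZ:::
:::Z:Z::
::::<Z::
::::::::
gen 8: ::::::::
::::::::
:::ZZ:::
:::Z^Z::
::::ZZ::
::::::::
gen 9: ::::::::
::::::::
:::ZZ:::
:::ZZ>::
::::ZZ::
::::::::
gen 10: ::::::::
::::::::
:::ZZ^::
:::ZZ:::
::::ZZ::
::::::::
gen 11: ::::::::
::::::::
:::ZZZ>:
:::ZZ:::
::::ZZ::
::::::::
gen 12: ::::::::
::::::::
:::ZZZZ:
:::ZZ:v:
::::ZZ::
::::::::
gen 13: ::::::::
::::::::
:::ZZZZ:
:::ZZ<Z:
::::ZZ::
::::::::
gen 14: ::::::::
::::::::
:::ZZ^Z:
:::ZZZZ:
::::ZZ::
::::::::
gen 15: ::::::::
::::::::
:::Z<:Z:
:::ZZZZ:
::::ZZ::
::::::::
gen 16: ::::::::
::::::::
:::Z::Z:
:::ZvZZ:
::::ZZ::
::::::::
gen 17: ::::::::
::::::::
:::Z::Z:
:::Z:>Z:
::::ZZ::
::::::::
gen 18: ::::::::
::::::::
:::Z:^Z:
:::Z::Z:
::::ZZ::
::::::::
gen 19: ::::::::
::::::::
:::Z:Z>:
:::Z::Z:
::::ZZ::
::::::::
gen 20: ::::::::
::::::^:
:::Z:Z::
:::Z::Z:
::::ZZ::
::::::::
gen 21: ::::::::
::::::Z>
:::Z:Z::
:::Z::Z:
::::ZZ::
::::::::
gen 22: ::::::::
::::::ZZ
:::Z:Z:v
:::Z::Z:
::::ZZ::
::::::::
gen 23: ::::::::
::::::ZZ
:::Z:Z<Z
:::Z::Z:
::::ZZ::
::::::::
gen 24: ::::::::
::::::^Z
:::Z:ZZZ
:::Z::Z:
::::ZZ::
::::::::
gen 25: ::::::::
:::::<:Z
:::Z:ZZZ
:::Z::Z:
::::ZZ::
::::::::

west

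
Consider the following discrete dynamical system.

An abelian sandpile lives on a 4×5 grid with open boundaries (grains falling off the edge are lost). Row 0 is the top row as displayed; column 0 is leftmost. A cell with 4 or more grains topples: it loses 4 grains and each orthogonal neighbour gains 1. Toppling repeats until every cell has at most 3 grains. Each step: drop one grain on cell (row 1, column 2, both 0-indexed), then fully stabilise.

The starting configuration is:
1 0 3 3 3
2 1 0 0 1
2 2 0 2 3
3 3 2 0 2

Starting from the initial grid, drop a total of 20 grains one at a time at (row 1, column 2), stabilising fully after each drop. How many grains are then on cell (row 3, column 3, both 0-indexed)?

2

t=0: 1 0 3 3 3
2 1 0 0 1
2 2 0 2 3
3 3 2 0 2
t=1: 1 0 3 3 3
2 1 1 0 1
2 2 0 2 3
3 3 2 0 2
t=2: 1 0 3 3 3
2 1 2 0 1
2 2 0 2 3
3 3 2 0 2
t=3: 1 0 3 3 3
2 1 3 0 1
2 2 0 2 3
3 3 2 0 2
t=4: 1 1 1 1 0
2 2 1 2 2
2 2 1 2 3
3 3 2 0 2
t=5: 1 1 1 1 0
2 2 2 2 2
2 2 1 2 3
3 3 2 0 2
t=6: 1 1 1 1 0
2 2 3 2 2
2 2 1 2 3
3 3 2 0 2
t=7: 1 1 2 1 0
2 3 0 3 2
2 2 2 2 3
3 3 2 0 2
t=8: 1 1 2 1 0
2 3 1 3 2
2 2 2 2 3
3 3 2 0 2
t=9: 1 1 2 1 0
2 3 2 3 2
2 2 2 2 3
3 3 2 0 2
t=10: 1 1 2 1 0
2 3 3 3 2
2 2 2 2 3
3 3 2 0 2
t=11: 1 2 3 2 0
3 0 2 0 3
2 3 3 3 3
3 3 2 0 2
t=12: 1 2 3 2 0
3 0 3 0 3
2 3 3 3 3
3 3 2 0 2
t=13: 2 3 0 3 1
0 3 2 3 0
1 2 3 1 1
1 2 0 2 3
t=14: 2 3 0 3 1
0 3 3 3 0
1 2 3 1 1
1 2 0 2 3
t=15: 3 0 3 0 2
1 2 3 1 1
2 0 1 3 1
1 3 1 2 3
t=16: 3 1 0 1 2
1 3 1 2 1
2 0 2 3 1
1 3 1 2 3
t=17: 3 1 0 1 2
1 3 2 2 1
2 0 2 3 1
1 3 1 2 3
t=18: 3 1 0 1 2
1 3 3 2 1
2 0 2 3 1
1 3 1 2 3
t=19: 3 2 1 1 2
2 0 1 3 1
2 1 3 3 1
1 3 1 2 3
t=20: 3 2 1 1 2
2 0 2 3 1
2 1 3 3 1
1 3 1 2 3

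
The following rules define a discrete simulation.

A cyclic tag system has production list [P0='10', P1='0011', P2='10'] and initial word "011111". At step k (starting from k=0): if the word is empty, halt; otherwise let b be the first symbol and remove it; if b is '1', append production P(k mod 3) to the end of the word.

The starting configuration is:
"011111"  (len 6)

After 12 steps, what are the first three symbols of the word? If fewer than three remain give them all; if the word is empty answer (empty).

100

step 0: "011111"  (len 6)
step 1: "11111"  (len 5)
step 2: "11110011"  (len 8)
step 3: "111001110"  (len 9)
step 4: "1100111010"  (len 10)
step 5: "1001110100011"  (len 13)
step 6: "00111010001110"  (len 14)
step 7: "0111010001110"  (len 13)
step 8: "111010001110"  (len 12)
step 9: "1101000111010"  (len 13)
step 10: "10100011101010"  (len 14)
step 11: "01000111010100011"  (len 17)
step 12: "1000111010100011"  (len 16)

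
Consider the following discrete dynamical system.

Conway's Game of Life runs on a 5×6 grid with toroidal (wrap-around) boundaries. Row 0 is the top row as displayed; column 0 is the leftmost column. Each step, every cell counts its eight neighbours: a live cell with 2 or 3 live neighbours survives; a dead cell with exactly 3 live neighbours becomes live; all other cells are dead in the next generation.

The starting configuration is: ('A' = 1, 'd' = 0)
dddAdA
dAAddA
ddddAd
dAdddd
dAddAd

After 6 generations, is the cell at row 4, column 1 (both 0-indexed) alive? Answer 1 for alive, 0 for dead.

step 0: dddAdA
dAAddA
ddddAd
dAdddd
dAddAd
step 1: dAdAdA
AdAAdA
AAAddd
dddddd
AdAdAd
step 2: dddddd
dddAdA
AdAAdA
AdAAdA
AAAAAA
step 3: dAdddd
AdAAdA
dddddd
dddddd
dddddd
step 4: AAAddd
AAAddd
dddddd
dddddd
dddddd
step 5: AdAddd
AdAddd
dAdddd
dddddd
dAdddd
step 6: AdAddd
AdAddd
dAdddd
dddddd
dAdddd

1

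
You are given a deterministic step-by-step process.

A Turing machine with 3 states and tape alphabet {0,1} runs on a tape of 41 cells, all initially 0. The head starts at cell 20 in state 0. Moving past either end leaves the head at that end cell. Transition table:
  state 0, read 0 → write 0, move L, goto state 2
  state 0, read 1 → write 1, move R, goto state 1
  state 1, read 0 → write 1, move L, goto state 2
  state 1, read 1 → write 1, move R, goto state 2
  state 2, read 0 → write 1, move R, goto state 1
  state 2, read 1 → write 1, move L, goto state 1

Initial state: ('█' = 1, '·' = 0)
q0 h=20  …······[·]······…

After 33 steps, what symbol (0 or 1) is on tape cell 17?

1

[0] q0 h=20  …······[·]······…
[1] q2 h=19  …······[·]······…
[2] q1 h=20  …·····█[·]······…
[3] q2 h=19  …······[█]█·····…
[4] q1 h=18  …······[·]██····…
[5] q2 h=17  …······[·]███···…
[6] q1 h=18  …·····█[█]██····…
[7] q2 h=19  …····██[█]█·····…
[8] q1 h=18  …·····█[█]██····…
[9] q2 h=19  …····██[█]█·····…
[10] q1 h=18  …·····█[█]██····…
[11] q2 h=19  …····██[█]█·····…
[12] q1 h=18  …·····█[█]██····…
[13] q2 h=19  …····██[█]█·····…
[14] q1 h=18  …·····█[█]██····…
[15] q2 h=19  …····██[█]█·····…
[16] q1 h=18  …·····█[█]██····…
[17] q2 h=19  …····██[█]█·····…
[18] q1 h=18  …·····█[█]██····…
[19] q2 h=19  …····██[█]█·····…
[20] q1 h=18  …·····█[█]██····…
[21] q2 h=19  …····██[█]█·····…
[22] q1 h=18  …·····█[█]██····…
[23] q2 h=19  …····██[█]█·····…
[24] q1 h=18  …·····█[█]██····…
[25] q2 h=19  …····██[█]█·····…
[26] q1 h=18  …·····█[█]██····…
[27] q2 h=19  …····██[█]█·····…
[28] q1 h=18  …·····█[█]██····…
[29] q2 h=19  …····██[█]█·····…
[30] q1 h=18  …·····█[█]██····…
[31] q2 h=19  …····██[█]█·····…
[32] q1 h=18  …·····█[█]██····…
[33] q2 h=19  …····██[█]█·····…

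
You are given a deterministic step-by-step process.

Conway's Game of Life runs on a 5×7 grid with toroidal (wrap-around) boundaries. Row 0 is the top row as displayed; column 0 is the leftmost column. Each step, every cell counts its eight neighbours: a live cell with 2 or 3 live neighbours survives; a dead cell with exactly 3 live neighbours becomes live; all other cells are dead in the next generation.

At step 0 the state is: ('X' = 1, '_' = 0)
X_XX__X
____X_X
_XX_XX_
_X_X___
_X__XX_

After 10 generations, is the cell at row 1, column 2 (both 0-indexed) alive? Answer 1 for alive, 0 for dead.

gen 0: X_XX__X
____X_X
_XX_XX_
_X_X___
_X__XX_
gen 1: XXXX__X
____X_X
XXX_XX_
XX_X___
_X__XXX
gen 2: _XXX___
____X__
__X_XX_
___X___
____XX_
gen 3: __XX_X_
_X__XX_
____XX_
___X___
____X__
gen 4: __XX_X_
__X___X
___X_X_
___X_X_
__X_X__
gen 5: _XX_XX_
__X__XX
__XX_XX
__XX_X_
__X__X_
gen 6: _XX_X__
X______
_X_____
_X___X_
_____XX
gen 7: XX___XX
X_X____
XX_____
X____XX
XXX_XXX
gen 8: ___XX__
__X____
_______
__X_X__
__X_X__
gen 9: __X_X__
___X___
___X___
_______
__X_XX_
gen 10: __X_XX_
__XXX__
_______
___XX__
____XX_

1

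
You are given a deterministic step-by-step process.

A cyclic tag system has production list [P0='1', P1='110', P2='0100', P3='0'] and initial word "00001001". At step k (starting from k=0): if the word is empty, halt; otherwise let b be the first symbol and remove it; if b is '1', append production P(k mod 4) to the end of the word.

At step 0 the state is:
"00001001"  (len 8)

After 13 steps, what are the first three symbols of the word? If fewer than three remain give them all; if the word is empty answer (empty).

001

t=0: "00001001"  (len 8)
t=1: "0001001"  (len 7)
t=2: "001001"  (len 6)
t=3: "01001"  (len 5)
t=4: "1001"  (len 4)
t=5: "0011"  (len 4)
t=6: "011"  (len 3)
t=7: "11"  (len 2)
t=8: "10"  (len 2)
t=9: "01"  (len 2)
t=10: "1"  (len 1)
t=11: "0100"  (len 4)
t=12: "100"  (len 3)
t=13: "001"  (len 3)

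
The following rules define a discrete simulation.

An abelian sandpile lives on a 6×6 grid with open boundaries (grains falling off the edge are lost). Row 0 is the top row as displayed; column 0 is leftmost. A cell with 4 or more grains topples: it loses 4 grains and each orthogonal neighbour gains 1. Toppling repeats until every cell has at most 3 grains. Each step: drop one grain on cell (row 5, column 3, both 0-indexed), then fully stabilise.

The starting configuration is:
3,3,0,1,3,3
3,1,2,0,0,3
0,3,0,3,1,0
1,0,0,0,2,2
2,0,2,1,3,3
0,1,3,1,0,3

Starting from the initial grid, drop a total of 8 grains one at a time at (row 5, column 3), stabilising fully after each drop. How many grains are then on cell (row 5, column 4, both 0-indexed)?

step 0: 3,3,0,1,3,3
3,1,2,0,0,3
0,3,0,3,1,0
1,0,0,0,2,2
2,0,2,1,3,3
0,1,3,1,0,3
step 1: 3,3,0,1,3,3
3,1,2,0,0,3
0,3,0,3,1,0
1,0,0,0,2,2
2,0,2,1,3,3
0,1,3,2,0,3
step 2: 3,3,0,1,3,3
3,1,2,0,0,3
0,3,0,3,1,0
1,0,0,0,2,2
2,0,2,1,3,3
0,1,3,3,0,3
step 3: 3,3,0,1,3,3
3,1,2,0,0,3
0,3,0,3,1,0
1,0,0,0,2,2
2,0,3,2,3,3
0,2,0,1,1,3
step 4: 3,3,0,1,3,3
3,1,2,0,0,3
0,3,0,3,1,0
1,0,0,0,2,2
2,0,3,2,3,3
0,2,0,2,1,3
step 5: 3,3,0,1,3,3
3,1,2,0,0,3
0,3,0,3,1,0
1,0,0,0,2,2
2,0,3,2,3,3
0,2,0,3,1,3
step 6: 3,3,0,1,3,3
3,1,2,0,0,3
0,3,0,3,1,0
1,0,0,0,2,2
2,0,3,3,3,3
0,2,1,0,2,3
step 7: 3,3,0,1,3,3
3,1,2,0,0,3
0,3,0,3,1,0
1,0,0,0,2,2
2,0,3,3,3,3
0,2,1,1,2,3
step 8: 3,3,0,1,3,3
3,1,2,0,0,3
0,3,0,3,1,0
1,0,0,0,2,2
2,0,3,3,3,3
0,2,1,2,2,3

2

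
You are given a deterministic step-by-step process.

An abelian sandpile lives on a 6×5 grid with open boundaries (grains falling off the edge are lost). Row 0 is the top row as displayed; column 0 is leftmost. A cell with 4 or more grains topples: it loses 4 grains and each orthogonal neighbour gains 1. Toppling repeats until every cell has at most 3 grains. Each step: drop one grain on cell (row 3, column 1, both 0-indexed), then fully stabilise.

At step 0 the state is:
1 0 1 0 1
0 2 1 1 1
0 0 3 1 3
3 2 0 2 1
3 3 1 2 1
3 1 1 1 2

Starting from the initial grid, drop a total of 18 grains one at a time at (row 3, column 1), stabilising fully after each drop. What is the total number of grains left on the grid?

50

step 0: 1 0 1 0 1
0 2 1 1 1
0 0 3 1 3
3 2 0 2 1
3 3 1 2 1
3 1 1 1 2
step 1: 1 0 1 0 1
0 2 1 1 1
0 0 3 1 3
3 3 0 2 1
3 3 1 2 1
3 1 1 1 2
step 2: 1 0 1 0 1
0 2 1 1 1
1 1 3 1 3
1 2 1 2 1
2 1 2 2 1
0 3 1 1 2
step 3: 1 0 1 0 1
0 2 1 1 1
1 1 3 1 3
1 3 1 2 1
2 1 2 2 1
0 3 1 1 2
step 4: 1 0 1 0 1
0 2 1 1 1
1 2 3 1 3
2 0 2 2 1
2 2 2 2 1
0 3 1 1 2
step 5: 1 0 1 0 1
0 2 1 1 1
1 2 3 1 3
2 1 2 2 1
2 2 2 2 1
0 3 1 1 2
step 6: 1 0 1 0 1
0 2 1 1 1
1 2 3 1 3
2 2 2 2 1
2 2 2 2 1
0 3 1 1 2
step 7: 1 0 1 0 1
0 2 1 1 1
1 2 3 1 3
2 3 2 2 1
2 2 2 2 1
0 3 1 1 2
step 8: 1 0 1 0 1
0 2 1 1 1
1 3 3 1 3
3 0 3 2 1
2 3 2 2 1
0 3 1 1 2
step 9: 1 0 1 0 1
0 2 1 1 1
1 3 3 1 3
3 1 3 2 1
2 3 2 2 1
0 3 1 1 2
step 10: 1 0 1 0 1
0 2 1 1 1
1 3 3 1 3
3 2 3 2 1
2 3 2 2 1
0 3 1 1 2
step 11: 1 0 1 0 1
0 2 1 1 1
1 3 3 1 3
3 3 3 2 1
2 3 2 2 1
0 3 1 1 2
step 12: 1 0 1 0 1
0 3 2 1 1
3 2 1 2 3
2 1 3 3 1
1 0 1 3 1
2 1 3 1 2
step 13: 1 0 1 0 1
0 3 2 1 1
3 2 1 2 3
2 2 3 3 1
1 0 1 3 1
2 1 3 1 2
step 14: 1 0 1 0 1
0 3 2 1 1
3 2 1 2 3
2 3 3 3 1
1 0 1 3 1
2 1 3 1 2
step 15: 1 0 1 0 1
0 3 2 1 1
3 3 2 3 3
3 1 1 1 2
1 1 3 0 2
2 1 3 2 2
step 16: 1 0 1 0 1
0 3 2 1 1
3 3 2 3 3
3 2 1 1 2
1 1 3 0 2
2 1 3 2 2
step 17: 1 0 1 0 1
0 3 2 1 1
3 3 2 3 3
3 3 1 1 2
1 1 3 0 2
2 1 3 2 2
step 18: 1 1 1 0 1
2 0 3 1 1
1 2 3 3 3
1 2 2 1 2
2 2 3 0 2
2 1 3 2 2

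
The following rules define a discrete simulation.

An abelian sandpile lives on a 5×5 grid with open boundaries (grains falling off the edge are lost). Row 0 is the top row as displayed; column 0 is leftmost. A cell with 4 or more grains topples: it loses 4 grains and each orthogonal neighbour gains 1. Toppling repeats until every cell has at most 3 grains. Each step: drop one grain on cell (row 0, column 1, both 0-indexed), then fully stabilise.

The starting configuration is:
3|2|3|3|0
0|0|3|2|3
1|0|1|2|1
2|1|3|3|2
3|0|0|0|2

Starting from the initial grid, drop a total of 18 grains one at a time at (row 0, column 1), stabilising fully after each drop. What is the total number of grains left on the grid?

[0] 3|2|3|3|0
0|0|3|2|3
1|0|1|2|1
2|1|3|3|2
3|0|0|0|2
[1] 3|3|3|3|0
0|0|3|2|3
1|0|1|2|1
2|1|3|3|2
3|0|0|0|2
[2] 0|2|2|1|2
1|2|1|1|0
1|0|2|3|2
2|1|3|3|2
3|0|0|0|2
[3] 0|3|2|1|2
1|2|1|1|0
1|0|2|3|2
2|1|3|3|2
3|0|0|0|2
[4] 1|0|3|1|2
1|3|1|1|0
1|0|2|3|2
2|1|3|3|2
3|0|0|0|2
[5] 1|1|3|1|2
1|3|1|1|0
1|0|2|3|2
2|1|3|3|2
3|0|0|0|2
[6] 1|2|3|1|2
1|3|1|1|0
1|0|2|3|2
2|1|3|3|2
3|0|0|0|2
[7] 1|3|3|1|2
1|3|1|1|0
1|0|2|3|2
2|1|3|3|2
3|0|0|0|2
[8] 2|2|0|2|2
2|0|3|1|0
1|1|2|3|2
2|1|3|3|2
3|0|0|0|2
[9] 2|3|0|2|2
2|0|3|1|0
1|1|2|3|2
2|1|3|3|2
3|0|0|0|2
[10] 3|0|1|2|2
2|1|3|1|0
1|1|2|3|2
2|1|3|3|2
3|0|0|0|2
[11] 3|1|1|2|2
2|1|3|1|0
1|1|2|3|2
2|1|3|3|2
3|0|0|0|2
[12] 3|2|1|2|2
2|1|3|1|0
1|1|2|3|2
2|1|3|3|2
3|0|0|0|2
[13] 3|3|1|2|2
2|1|3|1|0
1|1|2|3|2
2|1|3|3|2
3|0|0|0|2
[14] 0|1|2|2|2
3|2|3|1|0
1|1|2|3|2
2|1|3|3|2
3|0|0|0|2
[15] 0|2|2|2|2
3|2|3|1|0
1|1|2|3|2
2|1|3|3|2
3|0|0|0|2
[16] 0|3|2|2|2
3|2|3|1|0
1|1|2|3|2
2|1|3|3|2
3|0|0|0|2
[17] 1|0|3|2|2
3|3|3|1|0
1|1|2|3|2
2|1|3|3|2
3|0|0|0|2
[18] 1|1|3|2|2
3|3|3|1|0
1|1|2|3|2
2|1|3|3|2
3|0|0|0|2

44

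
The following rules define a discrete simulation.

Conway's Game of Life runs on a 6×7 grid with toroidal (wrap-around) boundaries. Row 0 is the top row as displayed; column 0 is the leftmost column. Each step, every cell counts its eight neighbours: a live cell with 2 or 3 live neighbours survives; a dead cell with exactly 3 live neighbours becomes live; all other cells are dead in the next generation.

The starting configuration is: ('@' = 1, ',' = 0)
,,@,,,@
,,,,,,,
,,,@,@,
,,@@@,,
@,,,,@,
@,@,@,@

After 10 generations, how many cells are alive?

4

k=0  ,,@,,,@
,,,,,,,
,,,@,@,
,,@@@,,
@,,,,@,
@,@,@,@
k=1  @@,@,@@
,,,,,,,
,,@@,,,
,,@@,@@
@,@,,@,
@,,@,,,
k=2  @@@,@,@
@@,@@,@
,,@@@,,
,,,,,@@
@,@,,@,
,,,@,@,
k=3  ,,,,,,,
,,,,,,@
,@@,,,,
,@@,,@@
,,,,,@,
,,,@,@,
k=4  ,,,,,,,
,,,,,,,
,@@,,@@
@@@,,@@
,,@,,@,
,,,,@,,
k=5  ,,,,,,,
,,,,,,,
,,@,,@,
,,,@@,,
@,@@@@,
,,,,,,,
k=6  ,,,,,,,
,,,,,,,
,,,@@,,
,@,,,,@
,,@,,@,
,,,@@,,
k=7  ,,,,,,,
,,,,,,,
,,,,,,,
,,@@@@,
,,@@@@,
,,,@@,,
k=8  ,,,,,,,
,,,,,,,
,,,@@,,
,,@,,@,
,,,,,,,
,,@,,@,
k=9  ,,,,,,,
,,,,,,,
,,,@@,,
,,,@@,,
,,,,,,,
,,,,,,,
k=10  ,,,,,,,
,,,,,,,
,,,@@,,
,,,@@,,
,,,,,,,
,,,,,,,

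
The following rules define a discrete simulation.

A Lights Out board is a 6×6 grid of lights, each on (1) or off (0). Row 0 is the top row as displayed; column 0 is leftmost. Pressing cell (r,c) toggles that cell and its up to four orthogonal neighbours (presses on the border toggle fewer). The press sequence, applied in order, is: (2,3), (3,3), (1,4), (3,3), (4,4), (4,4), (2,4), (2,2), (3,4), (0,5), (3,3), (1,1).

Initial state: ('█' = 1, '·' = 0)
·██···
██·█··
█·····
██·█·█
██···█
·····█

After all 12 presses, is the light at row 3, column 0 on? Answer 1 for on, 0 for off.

t=0: ·██···
██·█··
█·····
██·█·█
██···█
·····█
t=1: ·██···
██····
█·███·
██···█
██···█
·····█
t=2: ·██···
██····
█·█·█·
██████
██·█·█
·····█
t=3: ·██·█·
██·███
█·█···
██████
██·█·█
·····█
t=4: ·██·█·
██·███
█·██··
██···█
██···█
·····█
t=5: ·██·█·
██·███
█·██··
██··██
██·██·
····██
t=6: ·██·█·
██·███
█·██··
██···█
██···█
·····█
t=7: ·██·█·
██·█·█
█·█·██
██··██
██···█
·····█
t=8: ·██·█·
████·█
██·███
███·██
██···█
·····█
t=9: ·██·█·
████·█
██·█·█
████··
██··██
·····█
t=10: ·██··█
████··
██·█·█
████··
██··██
·····█
t=11: ·██··█
████··
██···█
██··█·
██·███
·····█
t=12: ··█··█
···█··
█····█
██··█·
██·███
·····█

1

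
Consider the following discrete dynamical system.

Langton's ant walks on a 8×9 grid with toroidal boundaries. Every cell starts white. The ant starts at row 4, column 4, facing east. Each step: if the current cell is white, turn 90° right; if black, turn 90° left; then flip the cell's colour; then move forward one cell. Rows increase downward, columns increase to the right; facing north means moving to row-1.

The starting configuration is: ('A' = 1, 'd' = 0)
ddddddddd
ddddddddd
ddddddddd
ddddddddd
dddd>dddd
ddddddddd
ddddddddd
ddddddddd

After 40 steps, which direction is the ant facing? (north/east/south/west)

east

0) ddddddddd
ddddddddd
ddddddddd
ddddddddd
dddd>dddd
ddddddddd
ddddddddd
ddddddddd
1) ddddddddd
ddddddddd
ddddddddd
ddddddddd
ddddAdddd
ddddvdddd
ddddddddd
ddddddddd
2) ddddddddd
ddddddddd
ddddddddd
ddddddddd
ddddAdddd
ddd<Adddd
ddddddddd
ddddddddd
3) ddddddddd
ddddddddd
ddddddddd
ddddddddd
ddd^Adddd
dddAAdddd
ddddddddd
ddddddddd
4) ddddddddd
ddddddddd
ddddddddd
ddddddddd
dddA>dddd
dddAAdddd
ddddddddd
ddddddddd
5) ddddddddd
ddddddddd
ddddddddd
dddd^dddd
dddAddddd
dddAAdddd
ddddddddd
ddddddddd
6) ddddddddd
ddddddddd
ddddddddd
ddddA>ddd
dddAddddd
dddAAdddd
ddddddddd
ddddddddd
7) ddddddddd
ddddddddd
ddddddddd
ddddAAddd
dddAdvddd
dddAAdddd
ddddddddd
ddddddddd
8) ddddddddd
ddddddddd
ddddddddd
ddddAAddd
dddA<Addd
dddAAdddd
ddddddddd
ddddddddd
9) ddddddddd
ddddddddd
ddddddddd
dddd^Addd
dddAAAddd
dddAAdddd
ddddddddd
ddddddddd
10) ddddddddd
ddddddddd
ddddddddd
ddd<dAddd
dddAAAddd
dddAAdddd
ddddddddd
ddddddddd
11) ddddddddd
ddddddddd
ddd^ddddd
dddAdAddd
dddAAAddd
dddAAdddd
ddddddddd
ddddddddd
12) ddddddddd
ddddddddd
dddA>dddd
dddAdAddd
dddAAAddd
dddAAdddd
ddddddddd
ddddddddd
13) ddddddddd
ddddddddd
dddAAdddd
dddAvAddd
dddAAAddd
dddAAdddd
ddddddddd
ddddddddd
14) ddddddddd
ddddddddd
dddAAdddd
ddd<AAddd
dddAAAddd
dddAAdddd
ddddddddd
ddddddddd
15) ddddddddd
ddddddddd
dddAAdddd
ddddAAddd
dddvAAddd
dddAAdddd
ddddddddd
ddddddddd
16) ddddddddd
ddddddddd
dddAAdddd
ddddAAddd
dddd>Addd
dddAAdddd
ddddddddd
ddddddddd
17) ddddddddd
ddddddddd
dddAAdddd
dddd^Addd
dddddAddd
dddAAdddd
ddddddddd
ddddddddd
18) ddddddddd
ddddddddd
dddAAdddd
ddd<dAddd
dddddAddd
dddAAdddd
ddddddddd
ddddddddd
19) ddddddddd
ddddddddd
ddd^Adddd
dddAdAddd
dddddAddd
dddAAdddd
ddddddddd
ddddddddd
20) ddddddddd
ddddddddd
dd<dAdddd
dddAdAddd
dddddAddd
dddAAdddd
ddddddddd
ddddddddd
21) ddddddddd
dd^dddddd
ddAdAdddd
dddAdAddd
dddddAddd
dddAAdddd
ddddddddd
ddddddddd
22) ddddddddd
ddA>ddddd
ddAdAdddd
dddAdAddd
dddddAddd
dddAAdddd
ddddddddd
ddddddddd
23) ddddddddd
ddAAddddd
ddAvAdddd
dddAdAddd
dddddAddd
dddAAdddd
ddddddddd
ddddddddd
24) ddddddddd
ddAAddddd
dd<AAdddd
dddAdAddd
dddddAddd
dddAAdddd
ddddddddd
ddddddddd
25) ddddddddd
ddAAddddd
dddAAdddd
ddvAdAddd
dddddAddd
dddAAdddd
ddddddddd
ddddddddd
26) ddddddddd
ddAAddddd
dddAAdddd
d<AAdAddd
dddddAddd
dddAAdddd
ddddddddd
ddddddddd
27) ddddddddd
ddAAddddd
d^dAAdddd
dAAAdAddd
dddddAddd
dddAAdddd
ddddddddd
ddddddddd
28) ddddddddd
ddAAddddd
dA>AAdddd
dAAAdAddd
dddddAddd
dddAAdddd
ddddddddd
ddddddddd
29) ddddddddd
ddAAddddd
dAAAAdddd
dAvAdAddd
dddddAddd
dddAAdddd
ddddddddd
ddddddddd
30) ddddddddd
ddAAddddd
dAAAAdddd
dAd>dAddd
dddddAddd
dddAAdddd
ddddddddd
ddddddddd
31) ddddddddd
ddAAddddd
dAA^Adddd
dAdddAddd
dddddAddd
dddAAdddd
ddddddddd
ddddddddd
32) ddddddddd
ddAAddddd
dA<dAdddd
dAdddAddd
dddddAddd
dddAAdddd
ddddddddd
ddddddddd
33) ddddddddd
ddAAddddd
dAddAdddd
dAvddAddd
dddddAddd
dddAAdddd
ddddddddd
ddddddddd
34) ddddddddd
ddAAddddd
dAddAdddd
d<AddAddd
dddddAddd
dddAAdddd
ddddddddd
ddddddddd
35) ddddddddd
ddAAddddd
dAddAdddd
ddAddAddd
dvdddAddd
dddAAdddd
ddddddddd
ddddddddd
36) ddddddddd
ddAAddddd
dAddAdddd
ddAddAddd
<AdddAddd
dddAAdddd
ddddddddd
ddddddddd
37) ddddddddd
ddAAddddd
dAddAdddd
^dAddAddd
AAdddAddd
dddAAdddd
ddddddddd
ddddddddd
38) ddddddddd
ddAAddddd
dAddAdddd
A>AddAddd
AAdddAddd
dddAAdddd
ddddddddd
ddddddddd
39) ddddddddd
ddAAddddd
dAddAdddd
AAAddAddd
AvdddAddd
dddAAdddd
ddddddddd
ddddddddd
40) ddddddddd
ddAAddddd
dAddAdddd
AAAddAddd
Ad>ddAddd
dddAAdddd
ddddddddd
ddddddddd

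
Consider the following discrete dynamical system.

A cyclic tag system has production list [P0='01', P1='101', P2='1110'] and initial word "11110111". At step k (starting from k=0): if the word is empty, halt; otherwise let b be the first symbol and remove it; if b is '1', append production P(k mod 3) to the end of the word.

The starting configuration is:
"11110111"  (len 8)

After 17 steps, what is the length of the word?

gen 0: "11110111"  (len 8)
gen 1: "111011101"  (len 9)
gen 2: "11011101101"  (len 11)
gen 3: "10111011011110"  (len 14)
gen 4: "011101101111001"  (len 15)
gen 5: "11101101111001"  (len 14)
gen 6: "11011011110011110"  (len 17)
gen 7: "101101111001111001"  (len 18)
gen 8: "01101111001111001101"  (len 20)
gen 9: "1101111001111001101"  (len 19)
gen 10: "10111100111100110101"  (len 20)
gen 11: "0111100111100110101101"  (len 22)
gen 12: "111100111100110101101"  (len 21)
gen 13: "1110011110011010110101"  (len 22)
gen 14: "110011110011010110101101"  (len 24)
gen 15: "100111100110101101011011110"  (len 27)
gen 16: "0011110011010110101101111001"  (len 28)
gen 17: "011110011010110101101111001"  (len 27)

27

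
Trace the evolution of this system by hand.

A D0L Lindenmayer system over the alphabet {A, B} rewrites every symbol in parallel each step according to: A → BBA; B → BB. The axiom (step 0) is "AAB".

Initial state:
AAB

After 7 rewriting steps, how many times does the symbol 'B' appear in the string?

gen 0: AAB
gen 1: BBABBABB
gen 2: BBBBBBABBBBBBABBBB
gen 3: BBBBBBBBBBBBBBABBBBBBBBBBBBBBABBBBBBBB
gen 4: BBBBBBBBBBBBBBBBBBBBBBBBBBBBBBABBBBBBBBBBBBBBBBBBBBBBBBBBBBBBABBBBBBBBBBBBBBBB
gen 5: BBBBBBBBBBBBBBBBBBBBBBBBBBBBBBBBBBBBBBBBBBBBBBBBBBBBBBBBBB…BBBBBBBBBBBBBBBBBBBBBBBBBABBBBBBBBBBBBBBBBBBBBBBBBBBBBBBBB  (len 158)
gen 6: BBBBBBBBBBBBBBBBBBBBBBBBBBBBBBBBBBBBBBBBBBBBBBBBBBBBBBBBBB…BBBBBBBBBBBBBBBBBBBBBBBBBBBBBBBBBBBBBBBBBBBBBBBBBBBBBBBBBB  (len 318)
gen 7: BBBBBBBBBBBBBBBBBBBBBBBBBBBBBBBBBBBBBBBBBBBBBBBBBBBBBBBBBB…BBBBBBBBBBBBBBBBBBBBBBBBBBBBBBBBBBBBBBBBBBBBBBBBBBBBBBBBBB  (len 638)

636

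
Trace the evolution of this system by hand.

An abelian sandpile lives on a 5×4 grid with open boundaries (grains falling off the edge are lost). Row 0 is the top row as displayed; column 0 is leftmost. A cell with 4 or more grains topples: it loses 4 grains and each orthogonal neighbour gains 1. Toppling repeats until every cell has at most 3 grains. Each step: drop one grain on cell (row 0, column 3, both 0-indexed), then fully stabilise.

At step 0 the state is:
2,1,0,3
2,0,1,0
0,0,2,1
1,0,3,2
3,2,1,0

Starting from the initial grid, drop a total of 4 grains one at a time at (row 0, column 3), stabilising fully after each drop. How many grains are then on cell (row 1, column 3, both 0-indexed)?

[0] 2,1,0,3
2,0,1,0
0,0,2,1
1,0,3,2
3,2,1,0
[1] 2,1,1,0
2,0,1,1
0,0,2,1
1,0,3,2
3,2,1,0
[2] 2,1,1,1
2,0,1,1
0,0,2,1
1,0,3,2
3,2,1,0
[3] 2,1,1,2
2,0,1,1
0,0,2,1
1,0,3,2
3,2,1,0
[4] 2,1,1,3
2,0,1,1
0,0,2,1
1,0,3,2
3,2,1,0

1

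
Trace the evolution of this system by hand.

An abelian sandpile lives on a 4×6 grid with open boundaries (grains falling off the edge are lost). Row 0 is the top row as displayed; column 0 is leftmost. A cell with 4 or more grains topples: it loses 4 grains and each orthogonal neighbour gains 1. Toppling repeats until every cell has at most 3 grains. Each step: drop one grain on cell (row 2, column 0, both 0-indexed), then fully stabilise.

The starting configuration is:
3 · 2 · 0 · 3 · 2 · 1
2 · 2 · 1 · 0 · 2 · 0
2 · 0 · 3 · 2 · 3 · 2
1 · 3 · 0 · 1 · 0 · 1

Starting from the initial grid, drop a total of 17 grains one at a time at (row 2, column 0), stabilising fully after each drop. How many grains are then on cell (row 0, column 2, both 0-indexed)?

gen 0: 3 · 2 · 0 · 3 · 2 · 1
2 · 2 · 1 · 0 · 2 · 0
2 · 0 · 3 · 2 · 3 · 2
1 · 3 · 0 · 1 · 0 · 1
gen 1: 3 · 2 · 0 · 3 · 2 · 1
2 · 2 · 1 · 0 · 2 · 0
3 · 0 · 3 · 2 · 3 · 2
1 · 3 · 0 · 1 · 0 · 1
gen 2: 3 · 2 · 0 · 3 · 2 · 1
3 · 2 · 1 · 0 · 2 · 0
0 · 1 · 3 · 2 · 3 · 2
2 · 3 · 0 · 1 · 0 · 1
gen 3: 3 · 2 · 0 · 3 · 2 · 1
3 · 2 · 1 · 0 · 2 · 0
1 · 1 · 3 · 2 · 3 · 2
2 · 3 · 0 · 1 · 0 · 1
gen 4: 3 · 2 · 0 · 3 · 2 · 1
3 · 2 · 1 · 0 · 2 · 0
2 · 1 · 3 · 2 · 3 · 2
2 · 3 · 0 · 1 · 0 · 1
gen 5: 3 · 2 · 0 · 3 · 2 · 1
3 · 2 · 1 · 0 · 2 · 0
3 · 1 · 3 · 2 · 3 · 2
2 · 3 · 0 · 1 · 0 · 1
gen 6: 0 · 3 · 0 · 3 · 2 · 1
1 · 3 · 1 · 0 · 2 · 0
1 · 2 · 3 · 2 · 3 · 2
3 · 3 · 0 · 1 · 0 · 1
gen 7: 0 · 3 · 0 · 3 · 2 · 1
1 · 3 · 1 · 0 · 2 · 0
2 · 2 · 3 · 2 · 3 · 2
3 · 3 · 0 · 1 · 0 · 1
gen 8: 0 · 3 · 0 · 3 · 2 · 1
1 · 3 · 1 · 0 · 2 · 0
3 · 2 · 3 · 2 · 3 · 2
3 · 3 · 0 · 1 · 0 · 1
gen 9: 1 · 0 · 1 · 3 · 2 · 1
3 · 1 · 3 · 0 · 2 · 0
2 · 2 · 0 · 3 · 3 · 2
1 · 1 · 2 · 1 · 0 · 1
gen 10: 1 · 0 · 1 · 3 · 2 · 1
3 · 1 · 3 · 0 · 2 · 0
3 · 2 · 0 · 3 · 3 · 2
1 · 1 · 2 · 1 · 0 · 1
gen 11: 2 · 0 · 1 · 3 · 2 · 1
0 · 2 · 3 · 0 · 2 · 0
1 · 3 · 0 · 3 · 3 · 2
2 · 1 · 2 · 1 · 0 · 1
gen 12: 2 · 0 · 1 · 3 · 2 · 1
0 · 2 · 3 · 0 · 2 · 0
2 · 3 · 0 · 3 · 3 · 2
2 · 1 · 2 · 1 · 0 · 1
gen 13: 2 · 0 · 1 · 3 · 2 · 1
0 · 2 · 3 · 0 · 2 · 0
3 · 3 · 0 · 3 · 3 · 2
2 · 1 · 2 · 1 · 0 · 1
gen 14: 2 · 0 · 1 · 3 · 2 · 1
1 · 3 · 3 · 0 · 2 · 0
1 · 0 · 1 · 3 · 3 · 2
3 · 2 · 2 · 1 · 0 · 1
gen 15: 2 · 0 · 1 · 3 · 2 · 1
1 · 3 · 3 · 0 · 2 · 0
2 · 0 · 1 · 3 · 3 · 2
3 · 2 · 2 · 1 · 0 · 1
gen 16: 2 · 0 · 1 · 3 · 2 · 1
1 · 3 · 3 · 0 · 2 · 0
3 · 0 · 1 · 3 · 3 · 2
3 · 2 · 2 · 1 · 0 · 1
gen 17: 2 · 0 · 1 · 3 · 2 · 1
2 · 3 · 3 · 0 · 2 · 0
1 · 1 · 1 · 3 · 3 · 2
0 · 3 · 2 · 1 · 0 · 1

1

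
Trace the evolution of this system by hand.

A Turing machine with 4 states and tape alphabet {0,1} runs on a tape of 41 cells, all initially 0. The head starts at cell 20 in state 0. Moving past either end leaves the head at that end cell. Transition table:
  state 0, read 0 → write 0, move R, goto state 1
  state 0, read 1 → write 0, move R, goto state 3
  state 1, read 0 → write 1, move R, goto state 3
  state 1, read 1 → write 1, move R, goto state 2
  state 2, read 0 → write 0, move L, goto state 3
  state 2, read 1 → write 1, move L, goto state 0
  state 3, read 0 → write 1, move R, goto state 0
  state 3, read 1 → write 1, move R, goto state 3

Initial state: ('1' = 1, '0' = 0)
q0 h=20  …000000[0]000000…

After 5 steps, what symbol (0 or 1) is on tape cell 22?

1

0) q0 h=20  …000000[0]000000…
1) q1 h=21  …000000[0]000000…
2) q3 h=22  …000001[0]000000…
3) q0 h=23  …000011[0]000000…
4) q1 h=24  …000110[0]000000…
5) q3 h=25  …001101[0]000000…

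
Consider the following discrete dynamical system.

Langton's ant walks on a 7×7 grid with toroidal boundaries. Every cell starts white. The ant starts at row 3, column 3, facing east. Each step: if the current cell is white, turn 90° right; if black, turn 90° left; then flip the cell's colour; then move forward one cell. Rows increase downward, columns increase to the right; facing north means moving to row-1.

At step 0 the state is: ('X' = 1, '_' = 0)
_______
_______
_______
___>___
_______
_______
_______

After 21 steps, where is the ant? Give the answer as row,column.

t=0: _______
_______
_______
___>___
_______
_______
_______
t=1: _______
_______
_______
___X___
___v___
_______
_______
t=2: _______
_______
_______
___X___
__<X___
_______
_______
t=3: _______
_______
_______
__^X___
__XX___
_______
_______
t=4: _______
_______
_______
__X>___
__XX___
_______
_______
t=5: _______
_______
___^___
__X____
__XX___
_______
_______
t=6: _______
_______
___X>__
__X____
__XX___
_______
_______
t=7: _______
_______
___XX__
__X_v__
__XX___
_______
_______
t=8: _______
_______
___XX__
__X<X__
__XX___
_______
_______
t=9: _______
_______
___^X__
__XXX__
__XX___
_______
_______
t=10: _______
_______
__<_X__
__XXX__
__XX___
_______
_______
t=11: _______
__^____
__X_X__
__XXX__
__XX___
_______
_______
t=12: _______
__X>___
__X_X__
__XXX__
__XX___
_______
_______
t=13: _______
__XX___
__XvX__
__XXX__
__XX___
_______
_______
t=14: _______
__XX___
__<XX__
__XXX__
__XX___
_______
_______
t=15: _______
__XX___
___XX__
__vXX__
__XX___
_______
_______
t=16: _______
__XX___
___XX__
___>X__
__XX___
_______
_______
t=17: _______
__XX___
___^X__
____X__
__XX___
_______
_______
t=18: _______
__XX___
__<_X__
____X__
__XX___
_______
_______
t=19: _______
__^X___
__X_X__
____X__
__XX___
_______
_______
t=20: _______
_<_X___
__X_X__
____X__
__XX___
_______
_______
t=21: _^_____
_X_X___
__X_X__
____X__
__XX___
_______
_______

0,1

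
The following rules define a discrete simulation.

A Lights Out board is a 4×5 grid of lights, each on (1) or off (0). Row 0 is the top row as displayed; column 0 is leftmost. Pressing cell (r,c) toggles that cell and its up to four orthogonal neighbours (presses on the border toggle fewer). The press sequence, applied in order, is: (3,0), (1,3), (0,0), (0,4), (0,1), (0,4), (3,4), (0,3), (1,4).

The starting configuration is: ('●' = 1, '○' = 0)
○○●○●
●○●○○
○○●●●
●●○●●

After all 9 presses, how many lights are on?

[0] ○○●○●
●○●○○
○○●●●
●●○●●
[1] ○○●○●
●○●○○
●○●●●
○○○●●
[2] ○○●●●
●○○●●
●○●○●
○○○●●
[3] ●●●●●
○○○●●
●○●○●
○○○●●
[4] ●●●○○
○○○●○
●○●○●
○○○●●
[5] ○○○○○
○●○●○
●○●○●
○○○●●
[6] ○○○●●
○●○●●
●○●○●
○○○●●
[7] ○○○●●
○●○●●
●○●○○
○○○○○
[8] ○○●○○
○●○○●
●○●○○
○○○○○
[9] ○○●○●
○●○●○
●○●○●
○○○○○

7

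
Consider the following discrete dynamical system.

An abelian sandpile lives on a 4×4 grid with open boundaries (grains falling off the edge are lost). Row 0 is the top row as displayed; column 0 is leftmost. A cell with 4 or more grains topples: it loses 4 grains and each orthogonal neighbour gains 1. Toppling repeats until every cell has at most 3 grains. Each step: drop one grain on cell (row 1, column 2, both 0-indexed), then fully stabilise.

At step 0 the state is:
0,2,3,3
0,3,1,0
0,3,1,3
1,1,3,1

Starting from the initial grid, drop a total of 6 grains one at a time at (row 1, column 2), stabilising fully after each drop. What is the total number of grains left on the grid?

24

gen 0: 0,2,3,3
0,3,1,0
0,3,1,3
1,1,3,1
gen 1: 0,2,3,3
0,3,2,0
0,3,1,3
1,1,3,1
gen 2: 0,2,3,3
0,3,3,0
0,3,1,3
1,1,3,1
gen 3: 1,0,2,0
1,2,2,2
1,0,3,3
1,2,3,1
gen 4: 1,0,2,0
1,2,3,2
1,0,3,3
1,2,3,1
gen 5: 1,0,3,1
1,3,2,0
1,1,2,1
1,3,0,3
gen 6: 1,0,3,1
1,3,3,0
1,1,2,1
1,3,0,3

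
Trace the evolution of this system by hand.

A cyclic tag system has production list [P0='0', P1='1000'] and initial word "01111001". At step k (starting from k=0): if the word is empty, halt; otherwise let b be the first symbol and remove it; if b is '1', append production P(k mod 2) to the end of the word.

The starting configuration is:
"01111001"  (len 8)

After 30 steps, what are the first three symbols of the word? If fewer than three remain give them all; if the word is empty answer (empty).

000

gen 0: "01111001"  (len 8)
gen 1: "1111001"  (len 7)
gen 2: "1110011000"  (len 10)
gen 3: "1100110000"  (len 10)
gen 4: "1001100001000"  (len 13)
gen 5: "0011000010000"  (len 13)
gen 6: "011000010000"  (len 12)
gen 7: "11000010000"  (len 11)
gen 8: "10000100001000"  (len 14)
gen 9: "00001000010000"  (len 14)
gen 10: "0001000010000"  (len 13)
gen 11: "001000010000"  (len 12)
gen 12: "01000010000"  (len 11)
gen 13: "1000010000"  (len 10)
gen 14: "0000100001000"  (len 13)
gen 15: "000100001000"  (len 12)
gen 16: "00100001000"  (len 11)
gen 17: "0100001000"  (len 10)
gen 18: "100001000"  (len 9)
gen 19: "000010000"  (len 9)
gen 20: "00010000"  (len 8)
gen 21: "0010000"  (len 7)
gen 22: "010000"  (len 6)
gen 23: "10000"  (len 5)
gen 24: "00001000"  (len 8)
gen 25: "0001000"  (len 7)
gen 26: "001000"  (len 6)
gen 27: "01000"  (len 5)
gen 28: "1000"  (len 4)
gen 29: "0000"  (len 4)
gen 30: "000"  (len 3)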